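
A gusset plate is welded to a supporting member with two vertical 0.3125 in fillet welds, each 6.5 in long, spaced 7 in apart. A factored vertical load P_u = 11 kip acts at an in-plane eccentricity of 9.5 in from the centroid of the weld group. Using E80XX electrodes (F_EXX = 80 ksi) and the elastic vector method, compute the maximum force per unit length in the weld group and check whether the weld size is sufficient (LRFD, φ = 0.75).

Total weld length L_w = 13 in. Treat welds as unit-width lines.
Polar moment about centroid: J = 2[d³/12 + d(b/2)²] = 2[6.5³/12 + 6.5×3.5²] = 205 in³.
Direct shear f_v = P/L_w = 11 / 13 = 0.8462 kip/in (vertical).
Torsion M = P·e = 11 × 9.5 = 104.5 kip·in.
Critical point at (x, y) = (3.5, 3.25) from centroid. f_tx = M·y/J = 1.657 kip/in; f_ty = M·x/J = 1.784 kip/in.
Resultant f_max = √[f_tx² + (f_v + f_ty)²] = √[1.657² + (0.8462 + 1.784)²] = 3.108 kip/in.
Capacity per unit length: φr_n = 0.75 × 0.6 × 80 × (0.707 × 0.3125) = 7.954 kip/in.
3.108 ≤ 7.954 → adequate.

f_max ≈ 3.11 kip/in; adequate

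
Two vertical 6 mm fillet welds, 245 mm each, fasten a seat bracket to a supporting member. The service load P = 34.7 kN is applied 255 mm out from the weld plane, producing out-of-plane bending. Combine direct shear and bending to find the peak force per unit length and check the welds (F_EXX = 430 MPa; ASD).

f_max ≈ 448 N/mm; adequate

L_w = 2 × 245 = 490 mm; section modulus (unit throat) S = 2 × L²/6 = 20010 mm².
Direct shear f_v = P/L_w = 34.7×10³/490 = 70.82 N/mm.
Moment M = P × e = 34.7×10³ × 255 = 8848500 N·mm; bending f_b = M/S = 442.2 N/mm.
f_max = √(f_v² + f_b²) = √(70.82² + 442.2²) = 447.9 N/mm.
r_n/Ω = (1/2.0) × 0.6 × 430 × (0.707 × 6) = 547.2 N/mm → adequate.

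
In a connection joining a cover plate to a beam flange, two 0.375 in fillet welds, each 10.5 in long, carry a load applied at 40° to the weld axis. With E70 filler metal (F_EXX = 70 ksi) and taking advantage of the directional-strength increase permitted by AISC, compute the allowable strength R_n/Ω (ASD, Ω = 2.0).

R_n/Ω ≈ 147 kip

t_e = 0.707 × 0.375 = 0.2651 in; A_we = 0.2651 × 21 = 5.568 in².
Directional factor: 1.0 + 0.5 sin^1.5(40°) = 1.258.
F_nw = 0.6 × 70 × 1.258 = 52.82 ksi.
R_n/Ω = (52.82 × 5.568) / 2.0 = 147 kip.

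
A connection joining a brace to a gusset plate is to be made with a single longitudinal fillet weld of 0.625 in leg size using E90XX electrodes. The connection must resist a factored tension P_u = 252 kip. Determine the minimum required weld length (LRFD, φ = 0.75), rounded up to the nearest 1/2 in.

L = 14.5 in

E90XX → F_EXX = 90 ksi.
Throat t_e = 0.707 × 0.625 = 0.4419 in.
φr_n = 0.75 × 0.6 × 90 × 0.4419 = 17.9 kip/in.
L_req = P_u / φr_n = 252 / 17.9 = 14.08 in total.
Round up → use L = 14.5 in.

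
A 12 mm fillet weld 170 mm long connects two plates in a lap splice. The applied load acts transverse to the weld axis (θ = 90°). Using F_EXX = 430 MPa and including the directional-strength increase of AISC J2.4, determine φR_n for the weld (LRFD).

φR_n ≈ 419 kN

t_e = 0.707 × 12 = 8.484 mm; A_we = 8.484 × 170 = 1442 mm².
Directional factor: 1.0 + 0.5 sin^1.5(90°) = 1.5.
F_nw = 0.6 × 430 × 1.5 = 387 MPa.
φR_n = 0.75 × 387 × 1442 × 10⁻³ = 418.6 kN.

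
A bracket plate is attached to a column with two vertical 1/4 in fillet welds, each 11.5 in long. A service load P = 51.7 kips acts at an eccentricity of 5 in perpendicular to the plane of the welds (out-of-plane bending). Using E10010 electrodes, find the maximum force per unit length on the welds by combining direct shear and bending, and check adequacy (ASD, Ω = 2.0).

E100XX → F_EXX = 100 ksi.
L_w = 2 × 11.5 = 23 in; section modulus (unit throat) S = 2 × L²/6 = 44.08 in².
Direct shear f_v = P/L_w = 51.7/23 = 2.248 kip/in.
Moment M = P × e = 51.7 × 5 = 258.5 kip·in; bending f_b = M/S = 5.864 kip/in.
f_max = √(f_v² + f_b²) = √(2.248² + 5.864²) = 6.28 kip/in.
r_n/Ω = (1/2.0) × 0.6 × 100 × (0.707 × 0.25) = 5.302 kip/in → NOT adequate.

f_max ≈ 6.28 kip/in; NOT adequate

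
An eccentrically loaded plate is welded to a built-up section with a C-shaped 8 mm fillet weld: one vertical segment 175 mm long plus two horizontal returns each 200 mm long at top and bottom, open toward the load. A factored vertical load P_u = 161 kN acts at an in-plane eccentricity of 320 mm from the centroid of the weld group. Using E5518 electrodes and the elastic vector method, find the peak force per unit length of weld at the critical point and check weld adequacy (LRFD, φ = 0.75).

E55XX → F_EXX = 550 MPa.
Total weld length L_w = 575 mm. Treat welds as unit-width lines.
Centroid: x̄ = 2×200×100 / 575 = 69.57 mm from the vertical weld.
Polar moment about centroid: J = I_x + I_y = [175³/12 + 2×200×87.5²] + [175×69.57² + 2(200³/12 + 200×30.43²)] = 6060000 mm³.
Direct shear f_v = P/L_w = 161×10³ / 575 = 280 N/mm (vertical).
Torsion M = P·e = 161×10³ × 320 = 51520000 N·mm.
Critical point at (x, y) = (130.4, 87.5) from centroid. f_tx = M·y/J = 743.9 N/mm; f_ty = M·x/J = 1109 N/mm.
Resultant f_max = √[f_tx² + (f_v + f_ty)²] = √[743.9² + (280 + 1109)²] = 1576 N/mm.
Capacity per unit length: φr_n = 0.75 × 0.6 × 550 × (0.707 × 8) = 1400 N/mm.
1576 > 1400 → NOT adequate.

f_max ≈ 1580 N/mm; NOT adequate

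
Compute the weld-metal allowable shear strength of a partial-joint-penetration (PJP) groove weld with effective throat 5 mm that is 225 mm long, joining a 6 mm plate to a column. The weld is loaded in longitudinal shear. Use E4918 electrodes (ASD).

E49XX → F_EXX = 490 MPa.
Effective throat (given) t_e = 5 mm.
A_we = 5 × 225 = 1125 mm².
F_nw = 0.6 F_EXX = 294 MPa.
R_n/Ω = (294 × 1125) / 2.0 × 10⁻³ = 165.4 kN.

R_n/Ω ≈ 165 kN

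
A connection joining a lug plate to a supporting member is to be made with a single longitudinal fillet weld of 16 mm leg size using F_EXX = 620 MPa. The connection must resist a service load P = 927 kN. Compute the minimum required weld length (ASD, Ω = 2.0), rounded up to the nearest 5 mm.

Throat t_e = 0.707 × 16 = 11.31 mm.
r_n/Ω = (0.6 × 620 × 11.31) / 2.0 = 2104 N/mm = 2.104 kN/mm.
L_req = P / (r_n/Ω) = 927 / 2.104 = 440.6 mm total.
Round up → use L = 445 mm.

L = 445 mm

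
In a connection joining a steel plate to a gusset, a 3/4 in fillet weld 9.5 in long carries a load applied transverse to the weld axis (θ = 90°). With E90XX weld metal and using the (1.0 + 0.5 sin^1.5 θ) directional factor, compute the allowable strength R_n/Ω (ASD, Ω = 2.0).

R_n/Ω ≈ 204 kip

E90XX → F_EXX = 90 ksi.
t_e = 0.707 × 0.75 = 0.5302 in; A_we = 0.5302 × 9.5 = 5.037 in².
Directional factor: 1.0 + 0.5 sin^1.5(90°) = 1.5.
F_nw = 0.6 × 90 × 1.5 = 81 ksi.
R_n/Ω = (81 × 5.037) / 2.0 = 204 kip.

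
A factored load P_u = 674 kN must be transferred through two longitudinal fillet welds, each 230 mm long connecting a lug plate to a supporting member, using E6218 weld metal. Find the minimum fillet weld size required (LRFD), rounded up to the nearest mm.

E62XX → F_EXX = 620 MPa.
Total weld length L = 460 mm.
Required throat t_e = P_u / (φ × 0.6 F_EXX × L) = 674 / (0.75 × 0.6 × 620 × 460 × 10⁻³) = 5.252 mm.
Required leg w = t_e / 0.707 = 7.428 mm → use 8 mm.

w = 8 mm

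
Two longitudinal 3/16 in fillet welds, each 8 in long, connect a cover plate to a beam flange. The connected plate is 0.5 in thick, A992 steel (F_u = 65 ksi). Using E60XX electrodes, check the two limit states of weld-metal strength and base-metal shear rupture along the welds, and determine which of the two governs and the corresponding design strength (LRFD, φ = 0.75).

φR_n ≈ 57.3 kips (weld metal governs)

E60XX → F_EXX = 60 ksi.
t_e = 0.707 × 0.1875 = 0.1326 in; L = 16 in.
Weld metal: φR_n = 0.75 × 0.6 × 60 × 0.1326 × 16 = 57.27 kips.
Base metal (shear rupture): φR_n = 0.75 × 0.6 × 65 × 0.5 × 16 = 234 kips.
Governing: weld metal.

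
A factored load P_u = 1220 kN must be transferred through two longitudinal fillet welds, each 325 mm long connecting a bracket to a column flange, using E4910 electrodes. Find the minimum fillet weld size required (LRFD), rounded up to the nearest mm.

E49XX → F_EXX = 490 MPa.
Total weld length L = 650 mm.
Required throat t_e = P_u / (φ × 0.6 F_EXX × L) = 1220 / (0.75 × 0.6 × 490 × 650 × 10⁻³) = 8.512 mm.
Required leg w = t_e / 0.707 = 12.04 mm → use 13 mm.

w = 13 mm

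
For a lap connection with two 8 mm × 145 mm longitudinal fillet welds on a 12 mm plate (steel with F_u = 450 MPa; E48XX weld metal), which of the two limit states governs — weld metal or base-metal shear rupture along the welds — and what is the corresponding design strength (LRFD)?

E48XX → F_EXX = 480 MPa.
t_e = 0.707 × 8 = 5.656 mm; L = 290 mm.
Weld metal: φR_n = 0.75 × 0.6 × 480 × 5.656 × 290 × 10⁻³ = 354.3 kN.
Base metal (shear rupture): φR_n = 0.75 × 0.6 × 450 × 12 × 290 × 10⁻³ = 704.7 kN.
Governing: weld metal.

φR_n ≈ 354 kN (weld metal governs)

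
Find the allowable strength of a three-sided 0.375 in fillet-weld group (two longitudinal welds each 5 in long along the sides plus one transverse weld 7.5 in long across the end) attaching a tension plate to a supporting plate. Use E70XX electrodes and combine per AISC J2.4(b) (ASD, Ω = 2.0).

E70XX → F_EXX = 70 ksi.
t_e = 0.707 × 0.375 = 0.2651 in.
R_nwl = 0.6 × 70 × 0.2651 × 10 = 111.4 kip (longitudinal, 2 welds).
R_nwt = 0.6 × 70 × 0.2651 × 7.5 = 83.51 kip (transverse, base value).
(i) R_nwl + R_nwt = 194.9 kip; (ii) 0.85 R_nwl + 1.5 R_nwt = 219.9 kip.
R_n = max = 219.9 kip [governs: (ii)]; R_n/Ω = 110 kip.

R_n/Ω ≈ 110 kip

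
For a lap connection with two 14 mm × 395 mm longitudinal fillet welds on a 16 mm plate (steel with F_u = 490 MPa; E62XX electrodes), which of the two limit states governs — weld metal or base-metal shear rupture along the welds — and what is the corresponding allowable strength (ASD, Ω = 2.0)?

R_n/Ω ≈ 1450 kN (weld metal governs)

E62XX → F_EXX = 620 MPa.
t_e = 0.707 × 14 = 9.898 mm; L = 790 mm.
Weld metal: R_n/Ω = (1/2.0) × 0.6 × 620 × 9.898 × 790 × 10⁻³ = 1454 kN.
Base metal (shear rupture): R_n/Ω = (1/2.0) × 0.6 × 490 × 16 × 790 × 10⁻³ = 1858 kN.
Governing: weld metal.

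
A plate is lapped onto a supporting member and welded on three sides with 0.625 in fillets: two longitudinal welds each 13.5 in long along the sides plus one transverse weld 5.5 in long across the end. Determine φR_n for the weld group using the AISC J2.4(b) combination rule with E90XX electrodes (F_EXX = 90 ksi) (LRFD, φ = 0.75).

t_e = 0.707 × 0.625 = 0.4419 in.
R_nwl = 0.6 × 90 × 0.4419 × 27 = 644.3 kip (longitudinal, 2 welds).
R_nwt = 0.6 × 90 × 0.4419 × 5.5 = 131.2 kip (transverse, base value).
(i) R_nwl + R_nwt = 775.5 kip; (ii) 0.85 R_nwl + 1.5 R_nwt = 744.5 kip.
R_n = max = 775.5 kip [governs: (i)]; φR_n = 581.6 kip.

φR_n ≈ 582 kip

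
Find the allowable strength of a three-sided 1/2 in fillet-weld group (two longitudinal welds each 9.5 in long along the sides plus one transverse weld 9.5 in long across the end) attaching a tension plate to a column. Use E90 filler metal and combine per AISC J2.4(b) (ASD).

E90XX → F_EXX = 90 ksi.
t_e = 0.707 × 0.5 = 0.3535 in.
R_nwl = 0.6 × 90 × 0.3535 × 19 = 362.7 kip (longitudinal, 2 welds).
R_nwt = 0.6 × 90 × 0.3535 × 9.5 = 181.3 kip (transverse, base value).
(i) R_nwl + R_nwt = 544 kip; (ii) 0.85 R_nwl + 1.5 R_nwt = 580.3 kip.
R_n = max = 580.3 kip [governs: (ii)]; R_n/Ω = 290.2 kip.

R_n/Ω ≈ 290 kip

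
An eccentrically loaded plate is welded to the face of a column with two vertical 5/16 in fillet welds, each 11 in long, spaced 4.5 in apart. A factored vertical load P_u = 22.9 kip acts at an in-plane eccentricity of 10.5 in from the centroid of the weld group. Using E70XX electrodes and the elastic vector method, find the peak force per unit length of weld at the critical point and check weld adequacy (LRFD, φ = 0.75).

f_max ≈ 4.78 kip/in; adequate

E70XX → F_EXX = 70 ksi.
Total weld length L_w = 22 in. Treat welds as unit-width lines.
Polar moment about centroid: J = 2[d³/12 + d(b/2)²] = 2[11³/12 + 11×2.25²] = 333.2 in³.
Direct shear f_v = P/L_w = 22.9 / 22 = 1.041 kip/in (vertical).
Torsion M = P·e = 22.9 × 10.5 = 240.45 kip·in.
Critical point at (x, y) = (2.25, 5.5) from centroid. f_tx = M·y/J = 3.969 kip/in; f_ty = M·x/J = 1.624 kip/in.
Resultant f_max = √[f_tx² + (f_v + f_ty)²] = √[3.969² + (1.041 + 1.624)²] = 4.78 kip/in.
Capacity per unit length: φr_n = 0.75 × 0.6 × 70 × (0.707 × 0.3125) = 6.96 kip/in.
4.78 ≤ 6.96 → adequate.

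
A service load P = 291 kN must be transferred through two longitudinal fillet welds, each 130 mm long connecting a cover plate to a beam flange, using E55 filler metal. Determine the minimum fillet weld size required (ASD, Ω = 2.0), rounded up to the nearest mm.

E55XX → F_EXX = 550 MPa.
Total weld length L = 260 mm.
Required throat t_e = P × Ω / (0.6 F_EXX × L) = 291 × 2.0 / (0.6 × 550 × 260 × 10⁻³) = 6.783 mm.
Required leg w = t_e / 0.707 = 9.594 mm → use 10 mm.

w = 10 mm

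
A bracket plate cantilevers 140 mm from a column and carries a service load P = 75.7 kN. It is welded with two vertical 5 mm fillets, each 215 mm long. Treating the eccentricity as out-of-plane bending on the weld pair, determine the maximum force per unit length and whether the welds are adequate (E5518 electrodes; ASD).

f_max ≈ 710 N/mm; NOT adequate

E55XX → F_EXX = 550 MPa.
L_w = 2 × 215 = 430 mm; section modulus (unit throat) S = 2 × L²/6 = 15410 mm².
Direct shear f_v = P/L_w = 75.7×10³/430 = 176 N/mm.
Moment M = P × e = 75.7×10³ × 140 = 10598000 N·mm; bending f_b = M/S = 687.8 N/mm.
f_max = √(f_v² + f_b²) = √(176² + 687.8²) = 710 N/mm.
r_n/Ω = (1/2.0) × 0.6 × 550 × (0.707 × 5) = 583.3 N/mm → NOT adequate.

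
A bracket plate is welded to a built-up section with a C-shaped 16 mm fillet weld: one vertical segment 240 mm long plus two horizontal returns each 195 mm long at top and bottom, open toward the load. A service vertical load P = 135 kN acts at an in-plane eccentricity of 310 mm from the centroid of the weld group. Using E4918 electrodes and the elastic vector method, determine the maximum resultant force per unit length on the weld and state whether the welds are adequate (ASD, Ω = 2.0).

E49XX → F_EXX = 490 MPa.
Total weld length L_w = 630 mm. Treat welds as unit-width lines.
Centroid: x̄ = 2×195×97.5 / 630 = 60.36 mm from the vertical weld.
Polar moment about centroid: J = I_x + I_y = [240³/12 + 2×195×120²] + [240×60.36² + 2(195³/12 + 195×37.14²)] = 9416000 mm³.
Direct shear f_v = P/L_w = 135×10³ / 630 = 214.3 N/mm (vertical).
Torsion M = P·e = 135×10³ × 310 = 41850000 N·mm.
Critical point at (x, y) = (134.6, 120) from centroid. f_tx = M·y/J = 533.3 N/mm; f_ty = M·x/J = 598.4 N/mm.
Resultant f_max = √[f_tx² + (f_v + f_ty)²] = √[533.3² + (214.3 + 598.4)²] = 972.1 N/mm.
Capacity per unit length: r_n/Ω = (1/2.0) × 0.6 × 490 × (0.707 × 16) = 1663 N/mm.
972.1 ≤ 1663 → adequate.

f_max ≈ 972 N/mm; adequate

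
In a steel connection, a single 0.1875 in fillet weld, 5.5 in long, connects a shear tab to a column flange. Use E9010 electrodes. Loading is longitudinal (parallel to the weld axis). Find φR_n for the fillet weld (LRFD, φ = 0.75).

E90XX → F_EXX = 90 ksi.
Effective throat t_e = 0.707 × 0.1875 = 0.1326 in.
Total length L = 5.5 in; A_we = 0.1326 × 5.5 = 0.7291 in².
F_nw = 0.6 F_EXX = 0.6 × 90 = 54 ksi.
φR_n = 0.75 × 54 × 0.7291 = 29.53 kips.

φR_n ≈ 29.5 kips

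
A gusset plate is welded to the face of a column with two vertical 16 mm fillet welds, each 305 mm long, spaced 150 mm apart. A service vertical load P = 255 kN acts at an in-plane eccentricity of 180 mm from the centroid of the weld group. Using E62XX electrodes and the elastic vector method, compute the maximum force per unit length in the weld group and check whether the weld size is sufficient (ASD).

E62XX → F_EXX = 620 MPa.
Total weld length L_w = 610 mm. Treat welds as unit-width lines.
Polar moment about centroid: J = 2[d³/12 + d(b/2)²] = 2[305³/12 + 305×75²] = 8160000 mm³.
Direct shear f_v = P/L_w = 255×10³ / 610 = 418 N/mm (vertical).
Torsion M = P·e = 255×10³ × 180 = 45900000 N·mm.
Critical point at (x, y) = (75, 152.5) from centroid. f_tx = M·y/J = 857.8 N/mm; f_ty = M·x/J = 421.9 N/mm.
Resultant f_max = √[f_tx² + (f_v + f_ty)²] = √[857.8² + (418 + 421.9)²] = 1201 N/mm.
Capacity per unit length: r_n/Ω = (1/2.0) × 0.6 × 620 × (0.707 × 16) = 2104 N/mm.
1201 ≤ 2104 → adequate.

f_max ≈ 1200 N/mm; adequate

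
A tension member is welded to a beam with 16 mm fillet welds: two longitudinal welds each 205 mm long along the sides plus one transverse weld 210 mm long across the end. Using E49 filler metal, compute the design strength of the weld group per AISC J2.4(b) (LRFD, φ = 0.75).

E49XX → F_EXX = 490 MPa.
t_e = 0.707 × 16 = 11.31 mm.
R_nwl = 0.6 × 490 × 11.31 × 410 × 10⁻³ = 1364 kN (longitudinal, 2 welds).
R_nwt = 0.6 × 490 × 11.31 × 210 × 10⁻³ = 698.4 kN (transverse, base value).
(i) R_nwl + R_nwt = 2062 kN; (ii) 0.85 R_nwl + 1.5 R_nwt = 2207 kN.
R_n = max = 2207 kN [governs: (ii)]; φR_n = 1655 kN.

φR_n ≈ 1650 kN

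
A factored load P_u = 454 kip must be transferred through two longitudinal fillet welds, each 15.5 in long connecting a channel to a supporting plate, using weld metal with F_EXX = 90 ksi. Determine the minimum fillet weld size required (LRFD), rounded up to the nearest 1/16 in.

Total weld length L = 31 in.
Required throat t_e = P_u / (φ × 0.6 F_EXX × L) = 454 / (0.75 × 0.6 × 90 × 31) = 0.3616 in.
Required leg w = t_e / 0.707 = 0.5115 in → use 9/16 in.

w = 9/16 in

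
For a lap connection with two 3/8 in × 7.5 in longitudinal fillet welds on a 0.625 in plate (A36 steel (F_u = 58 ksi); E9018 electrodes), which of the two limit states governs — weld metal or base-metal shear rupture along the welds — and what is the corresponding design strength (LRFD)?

E90XX → F_EXX = 90 ksi.
t_e = 0.707 × 0.375 = 0.2651 in; L = 15 in.
Weld metal: φR_n = 0.75 × 0.6 × 90 × 0.2651 × 15 = 161.1 kips.
Base metal (shear rupture): φR_n = 0.75 × 0.6 × 58 × 0.625 × 15 = 244.7 kips.
Governing: weld metal.

φR_n ≈ 161 kips (weld metal governs)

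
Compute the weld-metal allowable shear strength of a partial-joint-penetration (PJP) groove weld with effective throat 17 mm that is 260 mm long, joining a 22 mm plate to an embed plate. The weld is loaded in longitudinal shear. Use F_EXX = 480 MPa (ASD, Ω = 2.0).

R_n/Ω ≈ 636 kN

Effective throat (given) t_e = 17 mm.
A_we = 17 × 260 = 4420 mm².
F_nw = 0.6 F_EXX = 288 MPa.
R_n/Ω = (288 × 4420) / 2.0 × 10⁻³ = 636.5 kN.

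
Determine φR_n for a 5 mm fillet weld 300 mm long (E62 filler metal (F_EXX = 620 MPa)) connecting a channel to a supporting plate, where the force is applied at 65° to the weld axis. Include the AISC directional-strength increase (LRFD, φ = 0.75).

t_e = 0.707 × 5 = 3.535 mm; A_we = 3.535 × 300 = 1060 mm².
Directional factor: 1.0 + 0.5 sin^1.5(65°) = 1.431.
F_nw = 0.6 × 620 × 1.431 = 532.5 MPa.
φR_n = 0.75 × 532.5 × 1060 × 10⁻³ = 423.5 kN.

φR_n ≈ 424 kN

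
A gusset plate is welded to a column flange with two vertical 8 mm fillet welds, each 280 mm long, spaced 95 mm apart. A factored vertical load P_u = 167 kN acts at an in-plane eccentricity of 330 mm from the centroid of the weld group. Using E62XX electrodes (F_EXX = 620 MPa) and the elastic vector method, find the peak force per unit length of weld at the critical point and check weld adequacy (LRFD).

f_max ≈ 1770 N/mm; NOT adequate

Total weld length L_w = 560 mm. Treat welds as unit-width lines.
Polar moment about centroid: J = 2[d³/12 + d(b/2)²] = 2[280³/12 + 280×47.5²] = 4922000 mm³.
Direct shear f_v = P/L_w = 167×10³ / 560 = 298.2 N/mm (vertical).
Torsion M = P·e = 167×10³ × 330 = 55110000 N·mm.
Critical point at (x, y) = (47.5, 140) from centroid. f_tx = M·y/J = 1567 N/mm; f_ty = M·x/J = 531.8 N/mm.
Resultant f_max = √[f_tx² + (f_v + f_ty)²] = √[1567² + (298.2 + 531.8)²] = 1774 N/mm.
Capacity per unit length: φr_n = 0.75 × 0.6 × 620 × (0.707 × 8) = 1578 N/mm.
1774 > 1578 → NOT adequate.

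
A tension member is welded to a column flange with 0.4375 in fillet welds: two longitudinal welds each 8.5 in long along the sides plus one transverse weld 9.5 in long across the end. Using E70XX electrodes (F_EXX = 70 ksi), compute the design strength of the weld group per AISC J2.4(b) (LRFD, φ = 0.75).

t_e = 0.707 × 0.4375 = 0.3093 in.
R_nwl = 0.6 × 70 × 0.3093 × 17 = 220.8 kip (longitudinal, 2 welds).
R_nwt = 0.6 × 70 × 0.3093 × 9.5 = 123.4 kip (transverse, base value).
(i) R_nwl + R_nwt = 344.3 kip; (ii) 0.85 R_nwl + 1.5 R_nwt = 372.8 kip.
R_n = max = 372.8 kip [governs: (ii)]; φR_n = 279.6 kip.

φR_n ≈ 280 kip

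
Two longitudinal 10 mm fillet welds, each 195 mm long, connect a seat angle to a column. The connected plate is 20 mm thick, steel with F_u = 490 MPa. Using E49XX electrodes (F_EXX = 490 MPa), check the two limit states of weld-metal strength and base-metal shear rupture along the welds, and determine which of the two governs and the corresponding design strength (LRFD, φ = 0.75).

φR_n ≈ 608 kN (weld metal governs)

t_e = 0.707 × 10 = 7.07 mm; L = 390 mm.
Weld metal: φR_n = 0.75 × 0.6 × 490 × 7.07 × 390 × 10⁻³ = 608 kN.
Base metal (shear rupture): φR_n = 0.75 × 0.6 × 490 × 20 × 390 × 10⁻³ = 1720 kN.
Governing: weld metal.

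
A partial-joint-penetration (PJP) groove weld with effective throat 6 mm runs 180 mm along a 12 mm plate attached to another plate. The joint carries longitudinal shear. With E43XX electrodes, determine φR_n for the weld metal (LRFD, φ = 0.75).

φR_n ≈ 209 kN

E43XX → F_EXX = 430 MPa.
Effective throat (given) t_e = 6 mm.
A_we = 6 × 180 = 1080 mm².
F_nw = 0.6 F_EXX = 258 MPa.
φR_n = 0.75 × 258 × 1080 × 10⁻³ = 209 kN.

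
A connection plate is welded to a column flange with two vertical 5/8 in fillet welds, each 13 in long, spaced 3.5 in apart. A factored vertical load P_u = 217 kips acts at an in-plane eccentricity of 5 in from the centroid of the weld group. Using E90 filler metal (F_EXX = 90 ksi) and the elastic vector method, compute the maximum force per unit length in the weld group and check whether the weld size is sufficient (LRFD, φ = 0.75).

f_max ≈ 20.2 kip/in; NOT adequate

Total weld length L_w = 26 in. Treat welds as unit-width lines.
Polar moment about centroid: J = 2[d³/12 + d(b/2)²] = 2[13³/12 + 13×1.75²] = 445.8 in³.
Direct shear f_v = P/L_w = 217 / 26 = 8.346 kip/in (vertical).
Torsion M = P·e = 217 × 5 = 1085 kip·in.
Critical point at (x, y) = (1.75, 6.5) from centroid. f_tx = M·y/J = 15.82 kip/in; f_ty = M·x/J = 4.259 kip/in.
Resultant f_max = √[f_tx² + (f_v + f_ty)²] = √[15.82² + (8.346 + 4.259)²] = 20.23 kip/in.
Capacity per unit length: φr_n = 0.75 × 0.6 × 90 × (0.707 × 0.625) = 17.9 kip/in.
20.23 > 17.9 → NOT adequate.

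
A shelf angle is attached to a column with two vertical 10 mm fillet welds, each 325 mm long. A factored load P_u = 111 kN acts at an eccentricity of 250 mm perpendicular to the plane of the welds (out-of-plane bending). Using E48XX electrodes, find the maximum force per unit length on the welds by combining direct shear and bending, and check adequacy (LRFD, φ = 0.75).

E48XX → F_EXX = 480 MPa.
L_w = 2 × 325 = 650 mm; section modulus (unit throat) S = 2 × L²/6 = 35210 mm².
Direct shear f_v = P/L_w = 111×10³/650 = 170.8 N/mm.
Moment M = P × e = 111×10³ × 250 = 27750000 N·mm; bending f_b = M/S = 788.2 N/mm.
f_max = √(f_v² + f_b²) = √(170.8² + 788.2²) = 806.5 N/mm.
φr_n = 0.75 × 0.6 × 480 × (0.707 × 10) = 1527 N/mm → adequate.

f_max ≈ 806 N/mm; adequate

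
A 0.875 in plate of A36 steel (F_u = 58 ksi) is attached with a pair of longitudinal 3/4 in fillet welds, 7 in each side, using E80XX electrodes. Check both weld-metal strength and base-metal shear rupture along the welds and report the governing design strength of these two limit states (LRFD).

φR_n ≈ 267 kip (weld metal governs)

E80XX → F_EXX = 80 ksi.
t_e = 0.707 × 0.75 = 0.5302 in; L = 14 in.
Weld metal: φR_n = 0.75 × 0.6 × 80 × 0.5302 × 14 = 267.2 kip.
Base metal (shear rupture): φR_n = 0.75 × 0.6 × 58 × 0.875 × 14 = 319.7 kip.
Governing: weld metal.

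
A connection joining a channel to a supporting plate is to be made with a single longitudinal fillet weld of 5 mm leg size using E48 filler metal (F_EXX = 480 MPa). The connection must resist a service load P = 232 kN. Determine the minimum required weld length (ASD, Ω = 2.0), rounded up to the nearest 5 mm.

L = 460 mm

Throat t_e = 0.707 × 5 = 3.535 mm.
r_n/Ω = (0.6 × 480 × 3.535) / 2.0 = 509 N/mm = 0.509 kN/mm.
L_req = P / (r_n/Ω) = 232 / 0.509 = 455.8 mm total.
Round up → use L = 460 mm.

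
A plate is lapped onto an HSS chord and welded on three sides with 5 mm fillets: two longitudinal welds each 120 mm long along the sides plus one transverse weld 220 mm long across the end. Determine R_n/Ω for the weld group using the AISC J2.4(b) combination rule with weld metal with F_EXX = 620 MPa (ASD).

R_n/Ω ≈ 351 kN

t_e = 0.707 × 5 = 3.535 mm.
R_nwl = 0.6 × 620 × 3.535 × 240 × 10⁻³ = 315.6 kN (longitudinal, 2 welds).
R_nwt = 0.6 × 620 × 3.535 × 220 × 10⁻³ = 289.3 kN (transverse, base value).
(i) R_nwl + R_nwt = 604.9 kN; (ii) 0.85 R_nwl + 1.5 R_nwt = 702.2 kN.
R_n = max = 702.2 kN [governs: (ii)]; R_n/Ω = 351.1 kN.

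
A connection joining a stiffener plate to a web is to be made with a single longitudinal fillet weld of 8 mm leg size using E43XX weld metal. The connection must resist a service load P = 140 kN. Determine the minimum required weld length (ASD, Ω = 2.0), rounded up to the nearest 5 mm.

E43XX → F_EXX = 430 MPa.
Throat t_e = 0.707 × 8 = 5.656 mm.
r_n/Ω = (0.6 × 430 × 5.656) / 2.0 = 729.6 N/mm = 0.7296 kN/mm.
L_req = P / (r_n/Ω) = 140 / 0.7296 = 191.9 mm total.
Round up → use L = 195 mm.

L = 195 mm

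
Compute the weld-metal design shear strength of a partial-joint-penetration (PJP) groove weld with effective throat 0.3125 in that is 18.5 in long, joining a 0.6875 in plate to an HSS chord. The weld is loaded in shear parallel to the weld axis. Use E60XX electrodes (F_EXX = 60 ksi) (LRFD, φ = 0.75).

Effective throat (given) t_e = 0.3125 in.
A_we = 0.3125 × 18.5 = 5.781 in².
F_nw = 0.6 F_EXX = 36 ksi.
φR_n = 0.75 × 36 × 5.781 = 156.1 kips.

φR_n ≈ 156 kips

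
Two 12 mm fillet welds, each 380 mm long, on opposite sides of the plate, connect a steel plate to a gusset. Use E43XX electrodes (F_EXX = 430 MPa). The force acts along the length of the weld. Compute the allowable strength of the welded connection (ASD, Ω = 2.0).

Effective throat t_e = 0.707 × 12 = 8.484 mm.
Total length L = 760 mm; A_we = 8.484 × 760 = 6448 mm².
F_nw = 0.6 F_EXX = 0.6 × 430 = 258 MPa.
R_n = 258 × 6448 × 10⁻³ = 1664 kN; R_n/Ω = 1664/2.0 = 831.8 kN.

R_n/Ω ≈ 832 kN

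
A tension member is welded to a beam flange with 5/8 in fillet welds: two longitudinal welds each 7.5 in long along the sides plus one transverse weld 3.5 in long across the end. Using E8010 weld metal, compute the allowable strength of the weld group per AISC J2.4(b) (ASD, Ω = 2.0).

R_n/Ω ≈ 196 kip

E80XX → F_EXX = 80 ksi.
t_e = 0.707 × 0.625 = 0.4419 in.
R_nwl = 0.6 × 80 × 0.4419 × 15 = 318.1 kip (longitudinal, 2 welds).
R_nwt = 0.6 × 80 × 0.4419 × 3.5 = 74.23 kip (transverse, base value).
(i) R_nwl + R_nwt = 392.4 kip; (ii) 0.85 R_nwl + 1.5 R_nwt = 381.8 kip.
R_n = max = 392.4 kip [governs: (i)]; R_n/Ω = 196.2 kip.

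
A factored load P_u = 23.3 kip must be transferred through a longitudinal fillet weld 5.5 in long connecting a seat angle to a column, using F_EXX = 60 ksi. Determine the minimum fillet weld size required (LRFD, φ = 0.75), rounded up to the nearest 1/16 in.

w = 1/4 in

Total weld length L = 5.5 in.
Required throat t_e = P_u / (φ × 0.6 F_EXX × L) = 23.3 / (0.75 × 0.6 × 60 × 5.5) = 0.1569 in.
Required leg w = t_e / 0.707 = 0.2219 in → use 1/4 in.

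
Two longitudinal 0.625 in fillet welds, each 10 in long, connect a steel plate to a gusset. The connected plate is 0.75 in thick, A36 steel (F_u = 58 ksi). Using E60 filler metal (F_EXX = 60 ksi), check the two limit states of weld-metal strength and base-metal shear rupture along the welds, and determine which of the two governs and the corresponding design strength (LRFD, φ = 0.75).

t_e = 0.707 × 0.625 = 0.4419 in; L = 20 in.
Weld metal: φR_n = 0.75 × 0.6 × 60 × 0.4419 × 20 = 238.6 kips.
Base metal (shear rupture): φR_n = 0.75 × 0.6 × 58 × 0.75 × 20 = 391.5 kips.
Governing: weld metal.

φR_n ≈ 239 kips (weld metal governs)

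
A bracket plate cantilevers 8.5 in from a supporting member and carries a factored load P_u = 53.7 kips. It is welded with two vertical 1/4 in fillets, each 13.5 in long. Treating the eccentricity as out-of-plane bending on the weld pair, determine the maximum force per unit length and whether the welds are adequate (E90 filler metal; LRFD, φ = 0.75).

f_max ≈ 7.77 kip/in; NOT adequate

E90XX → F_EXX = 90 ksi.
L_w = 2 × 13.5 = 27 in; section modulus (unit throat) S = 2 × L²/6 = 60.75 in².
Direct shear f_v = P/L_w = 53.7/27 = 1.989 kip/in.
Moment M = P × e = 53.7 × 8.5 = 456.45 kip·in; bending f_b = M/S = 7.514 kip/in.
f_max = √(f_v² + f_b²) = √(1.989² + 7.514²) = 7.772 kip/in.
φr_n = 0.75 × 0.6 × 90 × (0.707 × 0.25) = 7.158 kip/in → NOT adequate.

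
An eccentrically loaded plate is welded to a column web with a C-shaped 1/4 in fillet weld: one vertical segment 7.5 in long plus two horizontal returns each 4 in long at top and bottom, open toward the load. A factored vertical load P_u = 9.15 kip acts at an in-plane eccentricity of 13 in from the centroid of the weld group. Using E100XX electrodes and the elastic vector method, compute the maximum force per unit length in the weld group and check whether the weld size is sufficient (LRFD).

f_max ≈ 3.67 kip/in; adequate

E100XX → F_EXX = 100 ksi.
Total weld length L_w = 15.5 in. Treat welds as unit-width lines.
Centroid: x̄ = 2×4×2 / 15.5 = 1.032 in from the vertical weld.
Polar moment about centroid: J = I_x + I_y = [7.5³/12 + 2×4×3.75²] + [7.5×1.032² + 2(4³/12 + 4×0.9677²)] = 173.8 in³.
Direct shear f_v = P/L_w = 9.15 / 15.5 = 0.5903 kip/in (vertical).
Torsion M = P·e = 9.15 × 13 = 118.95 kip·in.
Critical point at (x, y) = (2.968, 3.75) from centroid. f_tx = M·y/J = 2.566 kip/in; f_ty = M·x/J = 2.031 kip/in.
Resultant f_max = √[f_tx² + (f_v + f_ty)²] = √[2.566² + (0.5903 + 2.031)²] = 3.669 kip/in.
Capacity per unit length: φr_n = 0.75 × 0.6 × 100 × (0.707 × 0.25) = 7.954 kip/in.
3.669 ≤ 7.954 → adequate.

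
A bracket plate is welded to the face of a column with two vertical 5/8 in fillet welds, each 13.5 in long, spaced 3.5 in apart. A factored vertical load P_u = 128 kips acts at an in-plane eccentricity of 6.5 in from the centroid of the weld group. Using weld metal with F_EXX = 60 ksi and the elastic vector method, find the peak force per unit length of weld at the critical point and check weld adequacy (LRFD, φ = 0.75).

f_max ≈ 13.8 kip/in; NOT adequate

Total weld length L_w = 27 in. Treat welds as unit-width lines.
Polar moment about centroid: J = 2[d³/12 + d(b/2)²] = 2[13.5³/12 + 13.5×1.75²] = 492.8 in³.
Direct shear f_v = P/L_w = 128 / 27 = 4.741 kip/in (vertical).
Torsion M = P·e = 128 × 6.5 = 832 kip·in.
Critical point at (x, y) = (1.75, 6.75) from centroid. f_tx = M·y/J = 11.4 kip/in; f_ty = M·x/J = 2.955 kip/in.
Resultant f_max = √[f_tx² + (f_v + f_ty)²] = √[11.4² + (4.741 + 2.955)²] = 13.75 kip/in.
Capacity per unit length: φr_n = 0.75 × 0.6 × 60 × (0.707 × 0.625) = 11.93 kip/in.
13.75 > 11.93 → NOT adequate.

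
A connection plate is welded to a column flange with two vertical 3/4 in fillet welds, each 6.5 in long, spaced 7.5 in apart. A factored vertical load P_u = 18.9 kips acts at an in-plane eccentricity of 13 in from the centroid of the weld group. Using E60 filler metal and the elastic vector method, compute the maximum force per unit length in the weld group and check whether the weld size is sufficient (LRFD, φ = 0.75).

E60XX → F_EXX = 60 ksi.
Total weld length L_w = 13 in. Treat welds as unit-width lines.
Polar moment about centroid: J = 2[d³/12 + d(b/2)²] = 2[6.5³/12 + 6.5×3.75²] = 228.6 in³.
Direct shear f_v = P/L_w = 18.9 / 13 = 1.454 kip/in (vertical).
Torsion M = P·e = 18.9 × 13 = 245.7 kip·in.
Critical point at (x, y) = (3.75, 3.25) from centroid. f_tx = M·y/J = 3.493 kip/in; f_ty = M·x/J = 4.031 kip/in.
Resultant f_max = √[f_tx² + (f_v + f_ty)²] = √[3.493² + (1.454 + 4.031)²] = 6.503 kip/in.
Capacity per unit length: φr_n = 0.75 × 0.6 × 60 × (0.707 × 0.75) = 14.32 kip/in.
6.503 ≤ 14.32 → adequate.

f_max ≈ 6.5 kip/in; adequate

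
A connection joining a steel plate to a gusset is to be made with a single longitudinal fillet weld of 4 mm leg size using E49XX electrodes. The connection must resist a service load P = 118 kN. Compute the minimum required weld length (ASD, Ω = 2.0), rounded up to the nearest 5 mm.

L = 285 mm

E49XX → F_EXX = 490 MPa.
Throat t_e = 0.707 × 4 = 2.828 mm.
r_n/Ω = (0.6 × 490 × 2.828) / 2.0 = 415.7 N/mm = 0.4157 kN/mm.
L_req = P / (r_n/Ω) = 118 / 0.4157 = 283.8 mm total.
Round up → use L = 285 mm.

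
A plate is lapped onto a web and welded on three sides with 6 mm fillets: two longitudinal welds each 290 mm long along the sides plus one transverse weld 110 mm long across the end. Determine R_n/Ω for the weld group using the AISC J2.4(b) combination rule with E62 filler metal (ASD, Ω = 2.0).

E62XX → F_EXX = 620 MPa.
t_e = 0.707 × 6 = 4.242 mm.
R_nwl = 0.6 × 620 × 4.242 × 580 × 10⁻³ = 915.3 kN (longitudinal, 2 welds).
R_nwt = 0.6 × 620 × 4.242 × 110 × 10⁻³ = 173.6 kN (transverse, base value).
(i) R_nwl + R_nwt = 1089 kN; (ii) 0.85 R_nwl + 1.5 R_nwt = 1038 kN.
R_n = max = 1089 kN [governs: (i)]; R_n/Ω = 544.4 kN.

R_n/Ω ≈ 544 kN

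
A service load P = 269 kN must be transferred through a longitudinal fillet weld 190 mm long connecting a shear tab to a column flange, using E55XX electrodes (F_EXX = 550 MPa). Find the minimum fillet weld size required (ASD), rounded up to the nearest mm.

w = 13 mm

Total weld length L = 190 mm.
Required throat t_e = P × Ω / (0.6 F_EXX × L) = 269 × 2.0 / (0.6 × 550 × 190 × 10⁻³) = 8.581 mm.
Required leg w = t_e / 0.707 = 12.14 mm → use 13 mm.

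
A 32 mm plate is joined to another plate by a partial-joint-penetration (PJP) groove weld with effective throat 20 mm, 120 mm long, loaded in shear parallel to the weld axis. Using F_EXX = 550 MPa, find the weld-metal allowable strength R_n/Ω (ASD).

Effective throat (given) t_e = 20 mm.
A_we = 20 × 120 = 2400 mm².
F_nw = 0.6 F_EXX = 330 MPa.
R_n/Ω = (330 × 2400) / 2.0 × 10⁻³ = 396 kN.

R_n/Ω ≈ 396 kN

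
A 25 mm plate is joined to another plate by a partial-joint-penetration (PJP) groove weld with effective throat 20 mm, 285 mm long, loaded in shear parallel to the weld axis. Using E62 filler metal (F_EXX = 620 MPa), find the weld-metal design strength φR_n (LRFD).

φR_n ≈ 1590 kN

Effective throat (given) t_e = 20 mm.
A_we = 20 × 285 = 5700 mm².
F_nw = 0.6 F_EXX = 372 MPa.
φR_n = 0.75 × 372 × 5700 × 10⁻³ = 1590 kN.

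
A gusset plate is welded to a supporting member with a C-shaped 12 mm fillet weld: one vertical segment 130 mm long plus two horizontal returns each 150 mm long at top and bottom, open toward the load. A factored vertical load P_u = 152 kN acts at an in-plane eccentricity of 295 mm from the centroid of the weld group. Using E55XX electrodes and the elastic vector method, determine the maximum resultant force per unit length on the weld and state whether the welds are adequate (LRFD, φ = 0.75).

f_max ≈ 2390 N/mm; NOT adequate

E55XX → F_EXX = 550 MPa.
Total weld length L_w = 430 mm. Treat welds as unit-width lines.
Centroid: x̄ = 2×150×75 / 430 = 52.33 mm from the vertical weld.
Polar moment about centroid: J = I_x + I_y = [130³/12 + 2×150×65²] + [130×52.33² + 2(150³/12 + 150×22.67²)] = 2523000 mm³.
Direct shear f_v = P/L_w = 152×10³ / 430 = 353.5 N/mm (vertical).
Torsion M = P·e = 152×10³ × 295 = 44840000 N·mm.
Critical point at (x, y) = (97.67, 65) from centroid. f_tx = M·y/J = 1155 N/mm; f_ty = M·x/J = 1736 N/mm.
Resultant f_max = √[f_tx² + (f_v + f_ty)²] = √[1155² + (353.5 + 1736)²] = 2387 N/mm.
Capacity per unit length: φr_n = 0.75 × 0.6 × 550 × (0.707 × 12) = 2100 N/mm.
2387 > 2100 → NOT adequate.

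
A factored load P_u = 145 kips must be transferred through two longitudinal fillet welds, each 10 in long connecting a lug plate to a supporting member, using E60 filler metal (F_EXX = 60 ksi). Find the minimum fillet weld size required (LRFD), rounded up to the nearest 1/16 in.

Total weld length L = 20 in.
Required throat t_e = P_u / (φ × 0.6 F_EXX × L) = 145 / (0.75 × 0.6 × 60 × 20) = 0.2685 in.
Required leg w = t_e / 0.707 = 0.3798 in → use 7/16 in.

w = 7/16 in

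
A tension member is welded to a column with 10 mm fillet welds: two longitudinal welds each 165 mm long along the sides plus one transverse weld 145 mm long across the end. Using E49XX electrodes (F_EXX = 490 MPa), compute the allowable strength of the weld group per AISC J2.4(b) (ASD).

R_n/Ω ≈ 518 kN

t_e = 0.707 × 10 = 7.07 mm.
R_nwl = 0.6 × 490 × 7.07 × 330 × 10⁻³ = 685.9 kN (longitudinal, 2 welds).
R_nwt = 0.6 × 490 × 7.07 × 145 × 10⁻³ = 301.4 kN (transverse, base value).
(i) R_nwl + R_nwt = 987.3 kN; (ii) 0.85 R_nwl + 1.5 R_nwt = 1035 kN.
R_n = max = 1035 kN [governs: (ii)]; R_n/Ω = 517.6 kN.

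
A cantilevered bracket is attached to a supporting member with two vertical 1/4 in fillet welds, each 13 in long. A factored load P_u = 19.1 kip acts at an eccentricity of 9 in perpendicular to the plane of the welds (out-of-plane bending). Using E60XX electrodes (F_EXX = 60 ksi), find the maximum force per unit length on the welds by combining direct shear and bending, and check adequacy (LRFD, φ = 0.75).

f_max ≈ 3.14 kip/in; adequate

L_w = 2 × 13 = 26 in; section modulus (unit throat) S = 2 × L²/6 = 56.33 in².
Direct shear f_v = P/L_w = 19.1/26 = 0.7346 kip/in.
Moment M = P × e = 19.1 × 9 = 171.9 kip·in; bending f_b = M/S = 3.051 kip/in.
f_max = √(f_v² + f_b²) = √(0.7346² + 3.051²) = 3.139 kip/in.
φr_n = 0.75 × 0.6 × 60 × (0.707 × 0.25) = 4.772 kip/in → adequate.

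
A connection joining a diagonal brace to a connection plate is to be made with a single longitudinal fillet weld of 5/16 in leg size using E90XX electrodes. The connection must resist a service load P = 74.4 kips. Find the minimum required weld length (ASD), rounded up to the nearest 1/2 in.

E90XX → F_EXX = 90 ksi.
Throat t_e = 0.707 × 0.3125 = 0.2209 in.
r_n/Ω = (0.6 × 90 × 0.2209) / 2.0 = 5.965 kip/in.
L_req = P / (r_n/Ω) = 74.4 / 5.965 = 12.47 in total.
Round up → use L = 12.5 in.

L = 12.5 in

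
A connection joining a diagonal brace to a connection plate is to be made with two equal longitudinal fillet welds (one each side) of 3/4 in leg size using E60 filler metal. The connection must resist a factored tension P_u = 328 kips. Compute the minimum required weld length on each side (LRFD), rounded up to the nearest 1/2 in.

L = 11.5 in on each side

E60XX → F_EXX = 60 ksi.
Throat t_e = 0.707 × 0.75 = 0.5302 in.
φr_n = 0.75 × 0.6 × 60 × 0.5302 = 14.32 kips/in.
L_req = P_u / φr_n = 328 / 14.32 = 22.91 in total.
Per side: 22.91 / 2 = 11.46 in.
Round up → use L = 11.5 in on each side.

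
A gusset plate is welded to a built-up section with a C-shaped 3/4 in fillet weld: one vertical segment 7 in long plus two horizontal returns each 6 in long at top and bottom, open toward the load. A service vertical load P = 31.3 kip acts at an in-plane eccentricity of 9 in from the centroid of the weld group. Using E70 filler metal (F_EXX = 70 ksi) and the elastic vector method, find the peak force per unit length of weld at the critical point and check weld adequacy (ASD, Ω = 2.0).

f_max ≈ 7.38 kip/in; adequate

Total weld length L_w = 19 in. Treat welds as unit-width lines.
Centroid: x̄ = 2×6×3 / 19 = 1.895 in from the vertical weld.
Polar moment about centroid: J = I_x + I_y = [7³/12 + 2×6×3.5²] + [7×1.895² + 2(6³/12 + 6×1.105²)] = 251.4 in³.
Direct shear f_v = P/L_w = 31.3 / 19 = 1.647 kip/in (vertical).
Torsion M = P·e = 31.3 × 9 = 281.7 kip·in.
Critical point at (x, y) = (4.105, 3.5) from centroid. f_tx = M·y/J = 3.922 kip/in; f_ty = M·x/J = 4.601 kip/in.
Resultant f_max = √[f_tx² + (f_v + f_ty)²] = √[3.922² + (1.647 + 4.601)²] = 7.377 kip/in.
Capacity per unit length: r_n/Ω = (1/2.0) × 0.6 × 70 × (0.707 × 0.75) = 11.14 kip/in.
7.377 ≤ 11.14 → adequate.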